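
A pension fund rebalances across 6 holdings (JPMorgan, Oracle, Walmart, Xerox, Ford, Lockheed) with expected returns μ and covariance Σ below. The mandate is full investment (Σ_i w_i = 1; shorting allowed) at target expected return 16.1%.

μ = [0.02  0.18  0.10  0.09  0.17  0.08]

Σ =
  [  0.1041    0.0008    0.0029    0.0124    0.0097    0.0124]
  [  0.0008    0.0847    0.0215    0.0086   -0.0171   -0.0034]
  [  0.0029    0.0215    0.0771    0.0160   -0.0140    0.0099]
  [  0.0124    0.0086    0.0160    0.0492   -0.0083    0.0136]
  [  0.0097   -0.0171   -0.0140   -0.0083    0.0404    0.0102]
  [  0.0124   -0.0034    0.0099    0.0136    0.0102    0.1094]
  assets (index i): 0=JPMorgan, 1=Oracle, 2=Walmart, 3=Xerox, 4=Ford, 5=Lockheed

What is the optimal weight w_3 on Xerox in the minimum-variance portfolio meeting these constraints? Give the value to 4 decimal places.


p=Σ⁻¹μ = [-0.7269  2.9023  1.2502  2.2255  6.5251  -0.0943]
q=Σ⁻¹𝟙 = [3.1538  14.6239  11.3299  18.9447  37.4050  2.3699]
a=μᵀp=1.934906  b=𝟙ᵀp=12.081833  c=𝟙ᵀq=87.827235  D=ac−b²=23.966748
λ₁=(c·0.161−b)/D = (87.827235·0.161−12.081833)/23.966748 = 0.085884
λ₂=(a−b·0.161)/D = (1.934906−12.081833·0.161)/23.966748 = -0.000428
w* = 0.085884·p + -0.000428·q:
  w_0 = 0.085884·-0.7269 + -0.000428·3.1538 = -0.0638  (JPMorgan)
  w_1 = 0.085884·2.9023 + -0.000428·14.6239 = 0.2430  (Oracle)
  w_2 = 0.085884·1.2502 + -0.000428·11.3299 = 0.1025  (Walmart)
  w_3 = 0.085884·2.2255 + -0.000428·18.9447 = 0.1830  (Xerox)
  w_4 = 0.085884·6.5251 + -0.000428·37.4050 = 0.5444  (Ford)
  w_5 = 0.085884·-0.0943 + -0.000428·2.3699 = -0.0091  (Lockheed)
Σw_i=1.0000  μᵀw=0.1610
σ²=wᵀΣw=λ₁·μ_p+λ₂ = 0.085884·0.161 + -0.000428 = 0.013399 ≈ 0.0134

0.1830


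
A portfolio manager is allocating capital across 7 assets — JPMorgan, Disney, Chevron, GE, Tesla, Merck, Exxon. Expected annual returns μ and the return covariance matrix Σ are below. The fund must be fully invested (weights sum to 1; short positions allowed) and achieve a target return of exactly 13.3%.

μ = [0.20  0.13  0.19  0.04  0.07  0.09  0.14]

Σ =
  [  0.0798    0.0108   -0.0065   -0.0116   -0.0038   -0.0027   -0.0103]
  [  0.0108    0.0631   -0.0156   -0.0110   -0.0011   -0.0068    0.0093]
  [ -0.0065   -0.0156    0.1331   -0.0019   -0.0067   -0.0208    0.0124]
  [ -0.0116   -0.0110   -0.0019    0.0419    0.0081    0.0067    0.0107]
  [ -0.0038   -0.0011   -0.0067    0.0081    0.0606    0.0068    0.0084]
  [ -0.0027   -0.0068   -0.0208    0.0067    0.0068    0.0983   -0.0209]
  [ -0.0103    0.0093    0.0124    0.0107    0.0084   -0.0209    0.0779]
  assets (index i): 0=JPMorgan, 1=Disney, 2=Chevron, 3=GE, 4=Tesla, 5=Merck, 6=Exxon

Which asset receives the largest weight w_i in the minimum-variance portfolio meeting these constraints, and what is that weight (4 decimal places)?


JPMorgan (0.2107)

u=Σ⁻¹μ = [2.9179  2.2787  2.0224  1.5348  0.9547  1.7835  1.7538]
v=Σ⁻¹𝟙 = [16.9906  21.4793  13.2663  27.7801  12.8896  14.0552  8.9728]
a=μᵀu=1.798315  b=𝟙ᵀu=13.245666  c=𝟙ᵀv=115.433906  D=ac−b²=32.138849
λ₁=(c·0.133−b)/D = (115.433906·0.133−13.245666)/32.138849 = 0.065561
λ₂=(a−b·0.133)/D = (1.798315−13.245666·0.133)/32.138849 = 0.001140
w* = 0.065561·u + 0.001140·v:
  w_0 = 0.065561·2.9179 + 0.001140·16.9906 = 0.2107  (JPMorgan)
  w_1 = 0.065561·2.2787 + 0.001140·21.4793 = 0.1739  (Disney)
  w_2 = 0.065561·2.0224 + 0.001140·13.2663 = 0.1477  (Chevron)
  w_3 = 0.065561·1.5348 + 0.001140·27.7801 = 0.1323  (GE)
  w_4 = 0.065561·0.9547 + 0.001140·12.8896 = 0.0773  (Tesla)
  w_5 = 0.065561·1.7835 + 0.001140·14.0552 = 0.1330  (Merck)
  w_6 = 0.065561·1.7538 + 0.001140·8.9728 = 0.1252  (Exxon)
Σw_i=1.0000  μᵀw=0.1330
σ²=wᵀΣw=λ₁·μ_p+λ₂ = 0.065561·0.133 + 0.001140 = 0.009860 ≈ 0.0099


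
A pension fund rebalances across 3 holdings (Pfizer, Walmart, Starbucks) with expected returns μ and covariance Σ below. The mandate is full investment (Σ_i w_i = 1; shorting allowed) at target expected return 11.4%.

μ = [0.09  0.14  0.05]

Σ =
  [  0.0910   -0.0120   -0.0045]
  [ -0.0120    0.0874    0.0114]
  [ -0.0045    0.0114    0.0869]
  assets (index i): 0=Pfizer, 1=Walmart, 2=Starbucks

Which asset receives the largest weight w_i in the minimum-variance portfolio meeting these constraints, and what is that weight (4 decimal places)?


u=Σ⁻¹μ = [1.2360  1.7175  0.4141]
v=Σ⁻¹𝟙 = [13.0774  11.8506  10.6300]
a=μᵀu=0.372394  b=𝟙ᵀu=3.367558  c=𝟙ᵀv=35.558083  D=ac−b²=1.901161
λ₁=(c·0.114−b)/D = (35.558083·0.114−3.367558)/1.901161 = 0.360866
λ₂=(a−b·0.114)/D = (0.372394−3.367558·0.114)/1.901161 = -0.006053
w* = 0.360866·u + -0.006053·v:
  w_0 = 0.360866·1.2360 + -0.006053·13.0774 = 0.3669  (Pfizer)
  w_1 = 0.360866·1.7175 + -0.006053·11.8506 = 0.5481  (Walmart)
  w_2 = 0.360866·0.4141 + -0.006053·10.6300 = 0.0851  (Starbucks)
Σw_i=1.0000  μᵀw=0.1140
σ²=wᵀΣw=λ₁·μ_p+λ₂ = 0.360866·0.114 + -0.006053 = 0.035086 ≈ 0.0351

Walmart (0.5481)


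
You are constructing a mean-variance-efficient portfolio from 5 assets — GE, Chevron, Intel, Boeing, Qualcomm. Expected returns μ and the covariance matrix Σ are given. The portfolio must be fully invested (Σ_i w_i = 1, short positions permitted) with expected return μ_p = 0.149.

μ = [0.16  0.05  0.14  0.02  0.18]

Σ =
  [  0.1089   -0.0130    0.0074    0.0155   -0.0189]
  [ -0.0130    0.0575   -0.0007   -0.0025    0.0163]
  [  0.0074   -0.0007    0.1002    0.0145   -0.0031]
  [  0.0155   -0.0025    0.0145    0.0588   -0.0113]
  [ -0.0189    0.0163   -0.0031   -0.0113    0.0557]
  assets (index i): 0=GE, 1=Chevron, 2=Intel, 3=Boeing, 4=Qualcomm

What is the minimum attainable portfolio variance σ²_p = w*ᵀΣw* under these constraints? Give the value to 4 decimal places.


g=Σ⁻¹μ = [2.0637  0.2326  1.3346  0.2432  3.9874]
h=Σ⁻¹𝟙 = [11.7710  14.7955  7.4437  16.8184  21.4440]
a=μᵀg=1.251267  b=𝟙ᵀg=7.861541  c=𝟙ᵀh=72.272617  D=ac−b²=28.628478
λ₁=(c·0.149−b)/D = (72.272617·0.149−7.861541)/28.628478 = 0.101545
λ₂=(a−b·0.149)/D = (1.251267−7.861541·0.149)/28.628478 = 0.002791
w* = 0.101545·g + 0.002791·h:
  w_0 = 0.101545·2.0637 + 0.002791·11.7710 = 0.2424  (GE)
  w_1 = 0.101545·0.2326 + 0.002791·14.7955 = 0.0649  (Chevron)
  w_2 = 0.101545·1.3346 + 0.002791·7.4437 = 0.1563  (Intel)
  w_3 = 0.101545·0.2432 + 0.002791·16.8184 = 0.0716  (Boeing)
  w_4 = 0.101545·3.9874 + 0.002791·21.4440 = 0.4647  (Qualcomm)
Σw_i=1.0000  μᵀw=0.1490
σ²=wᵀΣw=λ₁·μ_p+λ₂ = 0.101545·0.149 + 0.002791 = 0.017921 ≈ 0.0179

0.0179


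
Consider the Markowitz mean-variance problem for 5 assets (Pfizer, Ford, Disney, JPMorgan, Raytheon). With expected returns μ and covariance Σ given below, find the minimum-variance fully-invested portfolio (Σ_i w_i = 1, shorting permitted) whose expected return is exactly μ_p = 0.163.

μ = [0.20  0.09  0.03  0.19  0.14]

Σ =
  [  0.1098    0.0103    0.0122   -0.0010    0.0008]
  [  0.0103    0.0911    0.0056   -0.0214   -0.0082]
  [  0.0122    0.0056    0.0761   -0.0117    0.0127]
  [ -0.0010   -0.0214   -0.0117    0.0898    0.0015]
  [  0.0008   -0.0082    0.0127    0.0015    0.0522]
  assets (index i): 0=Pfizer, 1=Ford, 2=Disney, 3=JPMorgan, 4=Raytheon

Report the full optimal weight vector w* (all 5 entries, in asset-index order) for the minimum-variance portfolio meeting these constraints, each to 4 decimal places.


p=Σ⁻¹μ = [1.6797  1.6410  -0.0951  2.4653  2.8663]
q=Σ⁻¹𝟙 = [6.5635  14.9743  10.3411  15.8168  18.4383]
a=μᵀp=1.350467  b=𝟙ᵀp=8.557172  c=𝟙ᵀq=66.134019  D=ac−b²=16.086653
λ₁=(c·0.163−b)/D = (66.134019·0.163−8.557172)/16.086653 = 0.138169
λ₂=(a−b·0.163)/D = (1.350467−8.557172·0.163)/16.086653 = -0.002757
w* = 0.138169·p + -0.002757·q:
  w_0 = 0.138169·1.6797 + -0.002757·6.5635 = 0.2140  (Pfizer)
  w_1 = 0.138169·1.6410 + -0.002757·14.9743 = 0.1854  (Ford)
  w_2 = 0.138169·-0.0951 + -0.002757·10.3411 = -0.0417  (Disney)
  w_3 = 0.138169·2.4653 + -0.002757·15.8168 = 0.2970  (JPMorgan)
  w_4 = 0.138169·2.8663 + -0.002757·18.4383 = 0.3452  (Raytheon)
Σw_i=1.0000  μᵀw=0.1630
σ²=wᵀΣw=λ₁·μ_p+λ₂ = 0.138169·0.163 + -0.002757 = 0.019764 ≈ 0.0198

0.2140  0.1854  -0.0417  0.2970  0.3452


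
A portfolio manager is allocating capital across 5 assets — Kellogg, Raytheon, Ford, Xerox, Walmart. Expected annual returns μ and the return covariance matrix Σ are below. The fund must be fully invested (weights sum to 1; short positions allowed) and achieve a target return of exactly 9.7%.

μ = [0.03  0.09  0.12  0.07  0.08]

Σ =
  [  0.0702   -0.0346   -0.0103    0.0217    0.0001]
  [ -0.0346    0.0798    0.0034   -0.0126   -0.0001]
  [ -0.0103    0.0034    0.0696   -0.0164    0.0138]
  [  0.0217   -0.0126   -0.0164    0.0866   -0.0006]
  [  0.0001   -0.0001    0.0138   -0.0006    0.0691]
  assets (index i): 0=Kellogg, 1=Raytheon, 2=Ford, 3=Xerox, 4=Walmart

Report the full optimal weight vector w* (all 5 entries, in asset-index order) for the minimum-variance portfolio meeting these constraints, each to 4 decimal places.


p=Σ⁻¹μ = [1.2266  1.7564  1.9303  1.1275  0.7828]
q=Σ⁻¹𝟙 = [25.1732  24.6421  17.5769  12.2302  11.0669]
a=μᵀp=0.568064  b=𝟙ᵀp=6.823674  c=𝟙ᵀq=90.689222  D=ac−b²=4.954786
λ₁=(c·0.097−b)/D = (90.689222·0.097−6.823674)/4.954786 = 0.398237
λ₂=(a−b·0.097)/D = (0.568064−6.823674·0.097)/4.954786 = -0.018938
w* = 0.398237·p + -0.018938·q:
  w_0 = 0.398237·1.2266 + -0.018938·25.1732 = 0.0118  (Kellogg)
  w_1 = 0.398237·1.7564 + -0.018938·24.6421 = 0.2328  (Raytheon)
  w_2 = 0.398237·1.9303 + -0.018938·17.5769 = 0.4359  (Ford)
  w_3 = 0.398237·1.1275 + -0.018938·12.2302 = 0.2174  (Xerox)
  w_4 = 0.398237·0.7828 + -0.018938·11.0669 = 0.1022  (Walmart)
Σw_i=1.0000  μᵀw=0.0970
σ²=wᵀΣw=λ₁·μ_p+λ₂ = 0.398237·0.097 + -0.018938 = 0.019691 ≈ 0.0197

0.0118  0.2328  0.4359  0.2174  0.1022


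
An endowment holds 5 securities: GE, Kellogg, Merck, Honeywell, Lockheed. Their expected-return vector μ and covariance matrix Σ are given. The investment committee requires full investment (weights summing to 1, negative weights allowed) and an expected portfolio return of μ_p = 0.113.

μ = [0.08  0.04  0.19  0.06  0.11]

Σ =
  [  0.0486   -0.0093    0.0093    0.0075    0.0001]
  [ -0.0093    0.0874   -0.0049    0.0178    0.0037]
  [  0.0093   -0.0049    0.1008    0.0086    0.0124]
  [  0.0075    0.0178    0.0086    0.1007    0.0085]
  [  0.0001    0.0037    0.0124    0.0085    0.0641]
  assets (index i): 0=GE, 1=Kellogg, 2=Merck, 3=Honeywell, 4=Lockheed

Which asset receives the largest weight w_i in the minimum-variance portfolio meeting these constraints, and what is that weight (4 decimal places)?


x=Σ⁻¹μ = [1.4343  0.6169  1.6054  0.1289  1.3506]
y=Σ⁻¹𝟙 = [20.9998  12.5854  6.6174  4.4822  12.9669]
a=μᵀx=0.600744  b=𝟙ᵀx=5.135996  c=𝟙ᵀy=57.651658  D=ac−b²=8.255415
λ₁=(c·0.113−b)/D = (57.651658·0.113−5.135996)/8.255415 = 0.166998
λ₂=(a−b·0.113)/D = (0.600744−5.135996·0.113)/8.255415 = 0.002468
w* = 0.166998·x + 0.002468·y:
  w_0 = 0.166998·1.4343 + 0.002468·20.9998 = 0.2914  (GE)
  w_1 = 0.166998·0.6169 + 0.002468·12.5854 = 0.1341  (Kellogg)
  w_2 = 0.166998·1.6054 + 0.002468·6.6174 = 0.2844  (Merck)
  w_3 = 0.166998·0.1289 + 0.002468·4.4822 = 0.0326  (Honeywell)
  w_4 = 0.166998·1.3506 + 0.002468·12.9669 = 0.2575  (Lockheed)
Σw_i=1.0000  μᵀw=0.1130
σ²=wᵀΣw=λ₁·μ_p+λ₂ = 0.166998·0.113 + 0.002468 = 0.021339 ≈ 0.0213

GE (0.2914)


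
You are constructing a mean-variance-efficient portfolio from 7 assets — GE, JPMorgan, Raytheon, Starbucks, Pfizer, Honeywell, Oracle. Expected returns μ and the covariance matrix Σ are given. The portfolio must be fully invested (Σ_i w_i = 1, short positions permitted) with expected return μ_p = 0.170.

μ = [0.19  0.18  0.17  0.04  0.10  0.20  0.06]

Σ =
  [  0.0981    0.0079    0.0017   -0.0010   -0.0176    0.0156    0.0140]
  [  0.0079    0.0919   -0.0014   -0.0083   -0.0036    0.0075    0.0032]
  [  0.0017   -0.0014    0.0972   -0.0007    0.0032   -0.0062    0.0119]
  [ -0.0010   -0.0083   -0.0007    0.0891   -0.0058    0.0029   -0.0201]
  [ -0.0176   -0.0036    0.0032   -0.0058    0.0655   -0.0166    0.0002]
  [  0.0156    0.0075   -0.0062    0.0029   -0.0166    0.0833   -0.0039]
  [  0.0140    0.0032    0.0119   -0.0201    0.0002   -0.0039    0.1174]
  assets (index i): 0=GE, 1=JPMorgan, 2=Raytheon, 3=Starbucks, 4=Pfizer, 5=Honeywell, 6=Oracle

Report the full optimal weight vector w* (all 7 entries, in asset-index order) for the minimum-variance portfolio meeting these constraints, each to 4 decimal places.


0.1847  0.1734  0.1840  0.0033  0.2219  0.2581  -0.0254

u=Σ⁻¹μ = [1.8141  1.7914  1.7873  0.8095  2.7463  2.5654  0.2839]
v=Σ⁻¹𝟙 = [9.8438  10.9932  9.4183  15.5372  23.0417  14.3535  9.1874]
a=μᵀu=1.808081  b=𝟙ᵀu=11.797822  c=𝟙ᵀv=92.375161  D=ac−b²=27.833181
λ₁=(c·0.170−b)/D = (92.375161·0.170−11.797822)/27.833181 = 0.140334
λ₂=(a−b·0.170)/D = (1.808081−11.797822·0.170)/27.833181 = -0.007098
w* = 0.140334·u + -0.007098·v:
  w_0 = 0.140334·1.8141 + -0.007098·9.8438 = 0.1847  (GE)
  w_1 = 0.140334·1.7914 + -0.007098·10.9932 = 0.1734  (JPMorgan)
  w_2 = 0.140334·1.7873 + -0.007098·9.4183 = 0.1840  (Raytheon)
  w_3 = 0.140334·0.8095 + -0.007098·15.5372 = 0.0033  (Starbucks)
  w_4 = 0.140334·2.7463 + -0.007098·23.0417 = 0.2219  (Pfizer)
  w_5 = 0.140334·2.5654 + -0.007098·14.3535 = 0.2581  (Honeywell)
  w_6 = 0.140334·0.2839 + -0.007098·9.1874 = -0.0254  (Oracle)
Σw_i=1.0000  μᵀw=0.1700
σ²=wᵀΣw=λ₁·μ_p+λ₂ = 0.140334·0.170 + -0.007098 = 0.016759 ≈ 0.0168


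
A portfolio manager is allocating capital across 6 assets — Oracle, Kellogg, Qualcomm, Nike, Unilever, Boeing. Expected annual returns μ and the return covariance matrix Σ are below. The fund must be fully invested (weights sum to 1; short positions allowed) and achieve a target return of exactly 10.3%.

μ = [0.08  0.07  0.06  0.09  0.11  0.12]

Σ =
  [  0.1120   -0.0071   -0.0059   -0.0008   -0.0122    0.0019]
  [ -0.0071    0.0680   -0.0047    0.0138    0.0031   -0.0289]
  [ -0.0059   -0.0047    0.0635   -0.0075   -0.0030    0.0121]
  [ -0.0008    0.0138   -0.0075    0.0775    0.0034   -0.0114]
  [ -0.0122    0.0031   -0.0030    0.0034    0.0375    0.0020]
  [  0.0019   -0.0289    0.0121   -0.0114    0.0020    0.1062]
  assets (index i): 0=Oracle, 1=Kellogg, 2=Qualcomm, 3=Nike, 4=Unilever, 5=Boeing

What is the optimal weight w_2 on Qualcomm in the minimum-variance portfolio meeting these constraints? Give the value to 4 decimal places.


u=Σ⁻¹μ = [1.1926  1.4808  1.1682  1.0977  3.1162  1.4376]
v=Σ⁻¹𝟙 = [14.2096  19.2205  18.8314  12.0697  29.4201  12.9884]
a=μᵀu=0.883249  b=𝟙ᵀu=9.493183  c=𝟙ᵀv=106.739762  D=ac−b²=4.157295
λ₁=(c·0.103−b)/D = (106.739762·0.103−9.493183)/4.157295 = 0.361055
λ₂=(a−b·0.103)/D = (0.883249−9.493183·0.103)/4.157295 = -0.022743
w* = 0.361055·u + -0.022743·v:
  w_0 = 0.361055·1.1926 + -0.022743·14.2096 = 0.1074  (Oracle)
  w_1 = 0.361055·1.4808 + -0.022743·19.2205 = 0.0975  (Kellogg)
  w_2 = 0.361055·1.1682 + -0.022743·18.8314 = -0.0065  (Qualcomm)
  w_3 = 0.361055·1.0977 + -0.022743·12.0697 = 0.1218  (Nike)
  w_4 = 0.361055·3.1162 + -0.022743·29.4201 = 0.4560  (Unilever)
  w_5 = 0.361055·1.4376 + -0.022743·12.9884 = 0.2237  (Boeing)
Σw_i=1.0000  μᵀw=0.1030
σ²=wᵀΣw=λ₁·μ_p+λ₂ = 0.361055·0.103 + -0.022743 = 0.014446 ≈ 0.0144

-0.0065


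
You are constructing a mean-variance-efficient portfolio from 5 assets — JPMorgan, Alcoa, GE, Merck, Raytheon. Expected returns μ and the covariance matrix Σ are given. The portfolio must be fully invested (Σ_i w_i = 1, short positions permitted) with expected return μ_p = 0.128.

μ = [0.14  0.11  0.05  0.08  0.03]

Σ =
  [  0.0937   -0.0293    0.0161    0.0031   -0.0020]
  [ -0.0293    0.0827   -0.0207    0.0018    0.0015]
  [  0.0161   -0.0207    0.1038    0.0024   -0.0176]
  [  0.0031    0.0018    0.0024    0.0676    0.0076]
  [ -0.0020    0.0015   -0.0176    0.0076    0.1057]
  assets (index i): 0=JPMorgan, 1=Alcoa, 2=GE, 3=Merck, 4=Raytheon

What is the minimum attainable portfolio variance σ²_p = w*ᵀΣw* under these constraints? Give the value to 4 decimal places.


u=Σ⁻¹μ = [2.0435  2.1856  0.6336  0.9723  0.3271]
v=Σ⁻¹𝟙 = [14.5497  20.0254  12.9168  11.9258  10.7451]
a=μᵀu=0.645780  b=𝟙ᵀu=6.162008  c=𝟙ᵀv=70.162868  D=ac−b²=7.339431
λ₁=(c·0.128−b)/D = (70.162868·0.128−6.162008)/7.339431 = 0.384068
λ₂=(a−b·0.128)/D = (0.645780−6.162008·0.128)/7.339431 = -0.019478
w* = 0.384068·u + -0.019478·v:
  w_0 = 0.384068·2.0435 + -0.019478·14.5497 = 0.5015  (JPMorgan)
  w_1 = 0.384068·2.1856 + -0.019478·20.0254 = 0.4494  (Alcoa)
  w_2 = 0.384068·0.6336 + -0.019478·12.9168 = -0.0083  (GE)
  w_3 = 0.384068·0.9723 + -0.019478·11.9258 = 0.1411  (Merck)
  w_4 = 0.384068·0.3271 + -0.019478·10.7451 = -0.0837  (Raytheon)
Σw_i=1.0000  μᵀw=0.1280
σ²=wᵀΣw=λ₁·μ_p+λ₂ = 0.384068·0.128 + -0.019478 = 0.029683 ≈ 0.0297

0.0297


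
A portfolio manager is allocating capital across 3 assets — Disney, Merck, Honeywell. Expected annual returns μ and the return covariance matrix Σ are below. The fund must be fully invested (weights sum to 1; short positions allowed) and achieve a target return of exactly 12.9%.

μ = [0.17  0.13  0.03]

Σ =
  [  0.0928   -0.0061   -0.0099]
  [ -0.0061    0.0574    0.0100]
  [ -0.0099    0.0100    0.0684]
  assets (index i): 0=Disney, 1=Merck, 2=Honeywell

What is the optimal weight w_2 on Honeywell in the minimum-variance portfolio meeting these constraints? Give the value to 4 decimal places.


0.1624

u=Σ⁻¹μ = [2.0311  2.4145  0.3796]
v=Σ⁻¹𝟙 = [13.3628  16.3748  14.1600]
a=μᵀu=0.670564  b=𝟙ᵀu=4.825204  c=𝟙ᵀv=43.897621  D=ac−b²=6.153554
λ₁=(c·0.129−b)/D = (43.897621·0.129−4.825204)/6.153554 = 0.136115
λ₂=(a−b·0.129)/D = (0.670564−4.825204·0.129)/6.153554 = 0.007819
w* = 0.136115·u + 0.007819·v:
  w_0 = 0.136115·2.0311 + 0.007819·13.3628 = 0.3809  (Disney)
  w_1 = 0.136115·2.4145 + 0.007819·16.3748 = 0.4567  (Merck)
  w_2 = 0.136115·0.3796 + 0.007819·14.1600 = 0.1624  (Honeywell)
Σw_i=1.0000  μᵀw=0.1290
σ²=wᵀΣw=λ₁·μ_p+λ₂ = 0.136115·0.129 + 0.007819 = 0.025377 ≈ 0.0254


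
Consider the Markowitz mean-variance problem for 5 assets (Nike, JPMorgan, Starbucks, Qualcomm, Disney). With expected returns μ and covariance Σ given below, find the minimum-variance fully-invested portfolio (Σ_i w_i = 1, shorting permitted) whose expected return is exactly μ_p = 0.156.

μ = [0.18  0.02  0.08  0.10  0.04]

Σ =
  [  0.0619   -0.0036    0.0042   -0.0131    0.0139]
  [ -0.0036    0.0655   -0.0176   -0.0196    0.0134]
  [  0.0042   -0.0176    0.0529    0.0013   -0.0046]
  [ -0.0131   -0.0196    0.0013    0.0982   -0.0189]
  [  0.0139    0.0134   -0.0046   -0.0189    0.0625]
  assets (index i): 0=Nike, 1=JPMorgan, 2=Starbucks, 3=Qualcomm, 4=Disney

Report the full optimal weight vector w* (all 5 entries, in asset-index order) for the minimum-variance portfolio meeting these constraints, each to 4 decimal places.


x=Σ⁻¹μ = [3.1807  1.4061  1.7094  1.7561  0.2880]
y=Σ⁻¹𝟙 = [16.8321  26.5337  27.1748  20.1889  14.6729]
a=μᵀx=0.924525  b=𝟙ᵀx=8.340252  c=𝟙ᵀy=105.402499  D=ac−b²=27.887416
λ₁=(c·0.156−b)/D = (105.402499·0.156−8.340252)/27.887416 = 0.290545
λ₂=(a−b·0.156)/D = (0.924525−8.340252·0.156)/27.887416 = -0.013503
w* = 0.290545·x + -0.013503·y:
  w_0 = 0.290545·3.1807 + -0.013503·16.8321 = 0.6968  (Nike)
  w_1 = 0.290545·1.4061 + -0.013503·26.5337 = 0.0502  (JPMorgan)
  w_2 = 0.290545·1.7094 + -0.013503·27.1748 = 0.1297  (Starbucks)
  w_3 = 0.290545·1.7561 + -0.013503·20.1889 = 0.2376  (Qualcomm)
  w_4 = 0.290545·0.2880 + -0.013503·14.6729 = -0.1144  (Disney)
Σw_i=1.0000  μᵀw=0.1560
σ²=wᵀΣw=λ₁·μ_p+λ₂ = 0.290545·0.156 + -0.013503 = 0.031822 ≈ 0.0318

0.6968  0.0502  0.1297  0.2376  -0.1144


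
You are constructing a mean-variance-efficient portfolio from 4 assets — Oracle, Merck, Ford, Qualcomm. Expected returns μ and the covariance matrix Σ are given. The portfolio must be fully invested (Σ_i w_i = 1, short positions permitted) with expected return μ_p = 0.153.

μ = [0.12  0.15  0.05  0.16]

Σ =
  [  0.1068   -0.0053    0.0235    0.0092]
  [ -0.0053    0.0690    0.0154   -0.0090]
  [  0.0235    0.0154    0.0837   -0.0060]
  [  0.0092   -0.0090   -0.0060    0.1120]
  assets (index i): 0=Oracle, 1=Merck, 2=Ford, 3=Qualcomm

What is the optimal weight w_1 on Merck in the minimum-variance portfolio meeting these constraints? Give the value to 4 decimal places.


0.5201

g=Σ⁻¹μ = [1.1288  2.4749  -0.0652  1.5312]
h=Σ⁻¹𝟙 = [7.5045  14.6065  7.8632  9.9071]
a=μᵀg=0.748434  b=𝟙ᵀg=5.069807  c=𝟙ᵀh=39.881253  D=ac−b²=4.145538
λ₁=(c·0.153−b)/D = (39.881253·0.153−5.069807)/4.145538 = 0.248948
λ₂=(a−b·0.153)/D = (0.748434−5.069807·0.153)/4.145538 = -0.006573
w* = 0.248948·g + -0.006573·h:
  w_0 = 0.248948·1.1288 + -0.006573·7.5045 = 0.2317  (Oracle)
  w_1 = 0.248948·2.4749 + -0.006573·14.6065 = 0.5201  (Merck)
  w_2 = 0.248948·-0.0652 + -0.006573·7.8632 = -0.0679  (Ford)
  w_3 = 0.248948·1.5312 + -0.006573·9.9071 = 0.3161  (Qualcomm)
Σw_i=1.0000  μᵀw=0.1530
σ²=wᵀΣw=λ₁·μ_p+λ₂ = 0.248948·0.153 + -0.006573 = 0.031517 ≈ 0.0315


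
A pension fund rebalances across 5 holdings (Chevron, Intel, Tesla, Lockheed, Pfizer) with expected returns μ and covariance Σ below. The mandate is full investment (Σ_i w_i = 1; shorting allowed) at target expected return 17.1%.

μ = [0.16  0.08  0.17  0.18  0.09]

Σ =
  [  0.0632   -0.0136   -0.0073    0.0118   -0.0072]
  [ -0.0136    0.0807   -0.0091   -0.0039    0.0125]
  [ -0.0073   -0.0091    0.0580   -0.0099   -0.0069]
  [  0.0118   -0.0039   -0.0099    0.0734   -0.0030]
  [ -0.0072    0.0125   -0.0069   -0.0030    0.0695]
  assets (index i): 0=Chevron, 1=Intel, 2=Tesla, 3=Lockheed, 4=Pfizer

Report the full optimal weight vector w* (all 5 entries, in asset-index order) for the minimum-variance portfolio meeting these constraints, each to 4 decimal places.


0.2482  -0.0037  0.4257  0.3282  0.0016

x=Σ⁻¹μ = [3.1298  1.8502  4.2940  2.7014  1.8294]
y=Σ⁻¹𝟙 = [21.7418  17.2629  27.3313  15.4237  16.9153]
a=μᵀx=2.029650  b=𝟙ᵀx=13.804692  c=𝟙ᵀy=98.675042  D=ac−b²=9.706266
λ₁=(c·0.171−b)/D = (98.675042·0.171−13.804692)/9.706266 = 0.316161
λ₂=(a−b·0.171)/D = (2.029650−13.804692·0.171)/9.706266 = -0.034097
w* = 0.316161·x + -0.034097·y:
  w_0 = 0.316161·3.1298 + -0.034097·21.7418 = 0.2482  (Chevron)
  w_1 = 0.316161·1.8502 + -0.034097·17.2629 = -0.0037  (Intel)
  w_2 = 0.316161·4.2940 + -0.034097·27.3313 = 0.4257  (Tesla)
  w_3 = 0.316161·2.7014 + -0.034097·15.4237 = 0.3282  (Lockheed)
  w_4 = 0.316161·1.8294 + -0.034097·16.9153 = 0.0016  (Pfizer)
Σw_i=1.0000  μᵀw=0.1710
σ²=wᵀΣw=λ₁·μ_p+λ₂ = 0.316161·0.171 + -0.034097 = 0.019967 ≈ 0.0200


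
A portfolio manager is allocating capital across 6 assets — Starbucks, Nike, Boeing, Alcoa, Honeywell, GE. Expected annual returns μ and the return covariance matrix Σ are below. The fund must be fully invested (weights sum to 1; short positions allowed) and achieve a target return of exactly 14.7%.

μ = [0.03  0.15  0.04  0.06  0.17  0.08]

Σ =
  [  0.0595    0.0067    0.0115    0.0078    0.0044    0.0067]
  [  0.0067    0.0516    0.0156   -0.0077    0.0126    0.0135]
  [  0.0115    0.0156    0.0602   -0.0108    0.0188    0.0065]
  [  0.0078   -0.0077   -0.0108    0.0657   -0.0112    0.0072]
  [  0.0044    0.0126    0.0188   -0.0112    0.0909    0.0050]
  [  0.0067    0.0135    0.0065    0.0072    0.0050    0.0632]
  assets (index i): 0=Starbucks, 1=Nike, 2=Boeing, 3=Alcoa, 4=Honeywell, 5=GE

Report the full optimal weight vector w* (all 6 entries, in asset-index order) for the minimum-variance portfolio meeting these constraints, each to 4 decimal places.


p=Σ⁻¹μ = [-0.0973  2.7030  -0.3461  1.4310  1.7242  0.4349]
q=Σ⁻¹𝟙 = [9.2569  13.3643  11.1867  18.0263  8.1604  8.1370]
a=μᵀp=0.802447  b=𝟙ᵀp=5.849623  c=𝟙ᵀq=68.131563  D=ac−b²=20.453849
λ₁=(c·0.147−b)/D = (68.131563·0.147−5.849623)/20.453849 = 0.203664
λ₂=(a−b·0.147)/D = (0.802447−5.849623·0.147)/20.453849 = -0.002809
w* = 0.203664·p + -0.002809·q:
  w_0 = 0.203664·-0.0973 + -0.002809·9.2569 = -0.0458  (Starbucks)
  w_1 = 0.203664·2.7030 + -0.002809·13.3643 = 0.5130  (Nike)
  w_2 = 0.203664·-0.3461 + -0.002809·11.1867 = -0.1019  (Boeing)
  w_3 = 0.203664·1.4310 + -0.002809·18.0263 = 0.2408  (Alcoa)
  w_4 = 0.203664·1.7242 + -0.002809·8.1604 = 0.3282  (Honeywell)
  w_5 = 0.203664·0.4349 + -0.002809·8.1370 = 0.0657  (GE)
Σw_i=1.0000  μᵀw=0.1470
σ²=wᵀΣw=λ₁·μ_p+λ₂ = 0.203664·0.147 + -0.002809 = 0.027130 ≈ 0.0271

-0.0458  0.5130  -0.1019  0.2408  0.3282  0.0657


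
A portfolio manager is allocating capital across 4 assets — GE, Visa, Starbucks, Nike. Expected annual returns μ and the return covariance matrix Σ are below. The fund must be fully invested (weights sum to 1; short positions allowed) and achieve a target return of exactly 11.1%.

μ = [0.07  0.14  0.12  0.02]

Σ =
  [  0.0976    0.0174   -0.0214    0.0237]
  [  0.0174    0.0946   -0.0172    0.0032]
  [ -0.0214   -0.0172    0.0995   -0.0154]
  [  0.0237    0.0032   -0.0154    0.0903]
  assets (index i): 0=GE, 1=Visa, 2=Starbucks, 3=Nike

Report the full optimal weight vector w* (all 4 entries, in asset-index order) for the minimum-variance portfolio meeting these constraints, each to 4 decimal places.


0.1714  0.3663  0.3847  0.0775

x=Σ⁻¹μ = [0.7313  1.6435  1.6875  0.2591]
y=Σ⁻¹𝟙 = [8.9794  11.3933  15.6509  10.9829]
a=μᵀx=0.488960  b=𝟙ᵀx=4.321384  c=𝟙ᵀy=47.006455  D=ac−b²=4.309912
λ₁=(c·0.111−b)/D = (47.006455·0.111−4.321384)/4.309912 = 0.207970
λ₂=(a−b·0.111)/D = (0.488960−4.321384·0.111)/4.309912 = 0.002155
w* = 0.207970·x + 0.002155·y:
  w_0 = 0.207970·0.7313 + 0.002155·8.9794 = 0.1714  (GE)
  w_1 = 0.207970·1.6435 + 0.002155·11.3933 = 0.3663  (Visa)
  w_2 = 0.207970·1.6875 + 0.002155·15.6509 = 0.3847  (Starbucks)
  w_3 = 0.207970·0.2591 + 0.002155·10.9829 = 0.0775  (Nike)
Σw_i=1.0000  μᵀw=0.1110
σ²=wᵀΣw=λ₁·μ_p+λ₂ = 0.207970·0.111 + 0.002155 = 0.025239 ≈ 0.0252


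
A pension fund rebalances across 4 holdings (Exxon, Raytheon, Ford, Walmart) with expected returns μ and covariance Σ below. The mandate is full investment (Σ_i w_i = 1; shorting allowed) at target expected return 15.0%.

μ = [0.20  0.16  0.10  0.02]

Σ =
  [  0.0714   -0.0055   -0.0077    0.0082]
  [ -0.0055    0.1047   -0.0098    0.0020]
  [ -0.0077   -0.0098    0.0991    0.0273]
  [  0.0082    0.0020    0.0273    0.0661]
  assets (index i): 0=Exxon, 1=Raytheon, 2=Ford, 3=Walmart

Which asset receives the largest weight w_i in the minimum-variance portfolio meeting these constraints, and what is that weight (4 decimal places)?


u=Σ⁻¹μ = [3.2234  1.8707  1.6778  -0.8469]
v=Σ⁻¹𝟙 = [14.9121  11.0928  9.9082  8.8508]
a=μᵀu=1.094848  b=𝟙ᵀu=5.925115  c=𝟙ᵀv=44.763998  D=ac−b²=13.902784
λ₁=(c·0.150−b)/D = (44.763998·0.150−5.925115)/13.902784 = 0.056786
λ₂=(a−b·0.150)/D = (1.094848−5.925115·0.150)/13.902784 = 0.014823
w* = 0.056786·u + 0.014823·v:
  w_0 = 0.056786·3.2234 + 0.014823·14.9121 = 0.4041  (Exxon)
  w_1 = 0.056786·1.8707 + 0.014823·11.0928 = 0.2707  (Raytheon)
  w_2 = 0.056786·1.6778 + 0.014823·9.9082 = 0.2421  (Ford)
  w_3 = 0.056786·-0.8469 + 0.014823·8.8508 = 0.0831  (Walmart)
Σw_i=1.0000  μᵀw=0.1500
σ²=wᵀΣw=λ₁·μ_p+λ₂ = 0.056786·0.150 + 0.014823 = 0.023341 ≈ 0.0233

Exxon (0.4041)


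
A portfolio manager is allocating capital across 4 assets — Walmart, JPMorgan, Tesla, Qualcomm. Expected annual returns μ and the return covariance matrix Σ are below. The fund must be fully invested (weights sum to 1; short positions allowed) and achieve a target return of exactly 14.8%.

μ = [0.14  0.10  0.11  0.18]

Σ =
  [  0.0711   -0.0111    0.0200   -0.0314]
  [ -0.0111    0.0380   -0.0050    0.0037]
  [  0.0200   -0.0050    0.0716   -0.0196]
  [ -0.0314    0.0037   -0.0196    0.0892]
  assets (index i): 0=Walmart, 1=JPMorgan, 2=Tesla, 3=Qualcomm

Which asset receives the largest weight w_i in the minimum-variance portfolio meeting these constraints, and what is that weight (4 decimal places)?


g=Σ⁻¹μ = [3.5879  3.5669  1.7458  3.5166]
h=Σ⁻¹𝟙 = [24.6031  33.4009  15.4142  21.8730]
a=μᵀg=1.684022  b=𝟙ᵀg=12.417219  c=𝟙ᵀh=95.291146  D=ac−b²=6.285054
λ₁=(c·0.148−b)/D = (95.291146·0.148−12.417219)/6.285054 = 0.268235
λ₂=(a−b·0.148)/D = (1.684022−12.417219·0.148)/6.285054 = -0.024459
w* = 0.268235·g + -0.024459·h:
  w_0 = 0.268235·3.5879 + -0.024459·24.6031 = 0.3606  (Walmart)
  w_1 = 0.268235·3.5669 + -0.024459·33.4009 = 0.1398  (JPMorgan)
  w_2 = 0.268235·1.7458 + -0.024459·15.4142 = 0.0913  (Tesla)
  w_3 = 0.268235·3.5166 + -0.024459·21.8730 = 0.4083  (Qualcomm)
Σw_i=1.0000  μᵀw=0.1480
σ²=wᵀΣw=λ₁·μ_p+λ₂ = 0.268235·0.148 + -0.024459 = 0.015240 ≈ 0.0152

Qualcomm (0.4083)


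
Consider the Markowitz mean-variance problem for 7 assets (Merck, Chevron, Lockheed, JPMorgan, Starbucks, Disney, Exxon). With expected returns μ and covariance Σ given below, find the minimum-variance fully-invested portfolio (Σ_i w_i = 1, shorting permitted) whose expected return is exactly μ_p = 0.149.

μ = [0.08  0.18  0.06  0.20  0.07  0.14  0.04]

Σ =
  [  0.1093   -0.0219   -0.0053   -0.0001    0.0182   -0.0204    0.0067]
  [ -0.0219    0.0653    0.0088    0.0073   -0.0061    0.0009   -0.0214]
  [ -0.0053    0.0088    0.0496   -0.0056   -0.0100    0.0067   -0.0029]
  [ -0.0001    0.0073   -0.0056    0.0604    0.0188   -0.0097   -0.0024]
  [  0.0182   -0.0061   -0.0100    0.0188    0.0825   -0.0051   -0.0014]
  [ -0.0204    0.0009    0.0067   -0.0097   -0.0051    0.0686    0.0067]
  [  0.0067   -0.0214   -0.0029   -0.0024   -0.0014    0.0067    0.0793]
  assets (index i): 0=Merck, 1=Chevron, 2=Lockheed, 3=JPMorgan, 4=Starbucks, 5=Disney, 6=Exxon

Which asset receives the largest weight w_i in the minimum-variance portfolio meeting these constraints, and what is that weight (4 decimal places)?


JPMorgan (0.2846)

g=Σ⁻¹μ = [1.8548  3.2095  0.9487  3.4546  0.1996  2.8520  1.1156]
h=Σ⁻¹𝟙 = [15.1777  22.2499  20.3438  16.0732  10.6381  18.1943  17.2134]
a=μᵀg=1.931814  b=𝟙ᵀg=13.634861  c=𝟙ᵀh=119.890290  D=ac−b²=45.696372
λ₁=(c·0.149−b)/D = (119.890290·0.149−13.634861)/45.696372 = 0.092541
λ₂=(a−b·0.149)/D = (1.931814−13.634861·0.149)/45.696372 = -0.002184
w* = 0.092541·g + -0.002184·h:
  w_0 = 0.092541·1.8548 + -0.002184·15.1777 = 0.1385  (Merck)
  w_1 = 0.092541·3.2095 + -0.002184·22.2499 = 0.2484  (Chevron)
  w_2 = 0.092541·0.9487 + -0.002184·20.3438 = 0.0434  (Lockheed)
  w_3 = 0.092541·3.4546 + -0.002184·16.0732 = 0.2846  (JPMorgan)
  w_4 = 0.092541·0.1996 + -0.002184·10.6381 = -0.0048  (Starbucks)
  w_5 = 0.092541·2.8520 + -0.002184·18.1943 = 0.2242  (Disney)
  w_6 = 0.092541·1.1156 + -0.002184·17.2134 = 0.0657  (Exxon)
Σw_i=1.0000  μᵀw=0.1490
σ²=wᵀΣw=λ₁·μ_p+λ₂ = 0.092541·0.149 + -0.002184 = 0.011605 ≈ 0.0116


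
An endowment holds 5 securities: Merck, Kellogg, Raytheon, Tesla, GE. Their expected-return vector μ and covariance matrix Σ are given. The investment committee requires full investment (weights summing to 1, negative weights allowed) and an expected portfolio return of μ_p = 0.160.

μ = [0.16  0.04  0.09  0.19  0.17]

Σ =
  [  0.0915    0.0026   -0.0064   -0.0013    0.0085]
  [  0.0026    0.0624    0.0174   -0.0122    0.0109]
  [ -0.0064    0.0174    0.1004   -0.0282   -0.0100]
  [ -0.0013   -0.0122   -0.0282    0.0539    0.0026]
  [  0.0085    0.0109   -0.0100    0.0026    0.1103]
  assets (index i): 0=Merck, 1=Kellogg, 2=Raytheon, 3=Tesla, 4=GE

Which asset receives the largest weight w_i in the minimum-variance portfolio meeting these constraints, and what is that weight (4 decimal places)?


Tesla (0.4625)

g=Σ⁻¹μ = [1.8374  0.5928  2.4330  4.9067  1.4460]
h=Σ⁻¹𝟙 = [11.4590  15.4396  17.5036  31.1194  7.5107]
a=μᵀg=1.714753  b=𝟙ᵀg=11.215843  c=𝟙ᵀh=83.032269  D=ac−b²=16.584696
λ₁=(c·0.160−b)/D = (83.032269·0.160−11.215843)/16.584696 = 0.124773
λ₂=(a−b·0.160)/D = (1.714753−11.215843·0.160)/16.584696 = -0.004811
w* = 0.124773·g + -0.004811·h:
  w_0 = 0.124773·1.8374 + -0.004811·11.4590 = 0.1741  (Merck)
  w_1 = 0.124773·0.5928 + -0.004811·15.4396 = -0.0003  (Kellogg)
  w_2 = 0.124773·2.4330 + -0.004811·17.5036 = 0.2194  (Raytheon)
  w_3 = 0.124773·4.9067 + -0.004811·31.1194 = 0.4625  (Tesla)
  w_4 = 0.124773·1.4460 + -0.004811·7.5107 = 0.1443  (GE)
Σw_i=1.0000  μᵀw=0.1600
σ²=wᵀΣw=λ₁·μ_p+λ₂ = 0.124773·0.160 + -0.004811 = 0.015153 ≈ 0.0152


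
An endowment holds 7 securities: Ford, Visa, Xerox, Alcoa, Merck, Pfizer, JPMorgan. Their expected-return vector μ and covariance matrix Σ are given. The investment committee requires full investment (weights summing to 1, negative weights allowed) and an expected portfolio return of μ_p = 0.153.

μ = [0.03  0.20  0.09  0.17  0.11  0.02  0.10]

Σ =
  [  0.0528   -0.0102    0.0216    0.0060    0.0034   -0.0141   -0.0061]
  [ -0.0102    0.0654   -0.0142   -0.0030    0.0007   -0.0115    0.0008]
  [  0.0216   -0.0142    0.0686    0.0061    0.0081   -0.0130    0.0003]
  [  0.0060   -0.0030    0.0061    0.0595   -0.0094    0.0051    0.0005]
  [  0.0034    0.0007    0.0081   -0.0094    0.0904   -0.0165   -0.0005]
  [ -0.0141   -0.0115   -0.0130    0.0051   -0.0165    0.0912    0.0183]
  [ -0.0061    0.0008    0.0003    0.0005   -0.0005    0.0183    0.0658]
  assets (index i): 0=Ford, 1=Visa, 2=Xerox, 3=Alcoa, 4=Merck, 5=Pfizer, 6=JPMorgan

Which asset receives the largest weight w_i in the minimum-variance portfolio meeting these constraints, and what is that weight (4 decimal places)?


Visa (0.3398)

u=Σ⁻¹μ = [0.5712  3.7570  1.6269  2.9736  1.4942  0.8628  1.2684]
v=Σ⁻¹𝟙 = [22.1344  25.3613  13.4061  14.9610  13.8903  18.8381  11.6328]
a=μᵀu=1.728938  b=𝟙ᵀu=12.554180  c=𝟙ᵀv=120.224016  D=ac−b²=50.252478
λ₁=(c·0.153−b)/D = (120.224016·0.153−12.554180)/50.252478 = 0.116215
λ₂=(a−b·0.153)/D = (1.728938−12.554180·0.153)/50.252478 = -0.003818
w* = 0.116215·u + -0.003818·v:
  w_0 = 0.116215·0.5712 + -0.003818·22.1344 = -0.0181  (Ford)
  w_1 = 0.116215·3.7570 + -0.003818·25.3613 = 0.3398  (Visa)
  w_2 = 0.116215·1.6269 + -0.003818·13.4061 = 0.1379  (Xerox)
  w_3 = 0.116215·2.9736 + -0.003818·14.9610 = 0.2885  (Alcoa)
  w_4 = 0.116215·1.4942 + -0.003818·13.8903 = 0.1206  (Merck)
  w_5 = 0.116215·0.8628 + -0.003818·18.8381 = 0.0283  (Pfizer)
  w_6 = 0.116215·1.2684 + -0.003818·11.6328 = 0.1030  (JPMorgan)
Σw_i=1.0000  μᵀw=0.1530
σ²=wᵀΣw=λ₁·μ_p+λ₂ = 0.116215·0.153 + -0.003818 = 0.013963 ≈ 0.0140


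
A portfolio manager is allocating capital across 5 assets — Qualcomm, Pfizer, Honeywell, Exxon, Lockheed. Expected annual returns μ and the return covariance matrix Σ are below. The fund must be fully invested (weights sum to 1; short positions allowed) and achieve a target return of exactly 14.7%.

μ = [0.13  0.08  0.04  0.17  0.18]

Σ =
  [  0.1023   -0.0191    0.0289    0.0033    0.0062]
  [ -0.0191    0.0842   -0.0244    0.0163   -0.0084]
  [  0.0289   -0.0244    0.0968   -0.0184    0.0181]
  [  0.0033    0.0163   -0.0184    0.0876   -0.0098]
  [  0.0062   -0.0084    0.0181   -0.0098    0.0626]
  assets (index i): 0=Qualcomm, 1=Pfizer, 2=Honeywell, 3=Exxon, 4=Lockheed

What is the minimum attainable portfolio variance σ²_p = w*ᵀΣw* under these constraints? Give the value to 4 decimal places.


0.0184

x=Σ⁻¹μ = [1.1885  1.1827  0.1515  2.0652  3.1959]
y=Σ⁻¹𝟙 = [8.2525  16.2479  11.3003  12.2434  15.9867]
a=μᵀx=1.181510  b=𝟙ᵀx=7.783653  c=𝟙ᵀy=64.030803  D=ac−b²=15.067772
λ₁=(c·0.147−b)/D = (64.030803·0.147−7.783653)/15.067772 = 0.108103
λ₂=(a−b·0.147)/D = (1.181510−7.783653·0.147)/15.067772 = 0.002476
w* = 0.108103·x + 0.002476·y:
  w_0 = 0.108103·1.1885 + 0.002476·8.2525 = 0.1489  (Qualcomm)
  w_1 = 0.108103·1.1827 + 0.002476·16.2479 = 0.1681  (Pfizer)
  w_2 = 0.108103·0.1515 + 0.002476·11.3003 = 0.0444  (Honeywell)
  w_3 = 0.108103·2.0652 + 0.002476·12.2434 = 0.2536  (Exxon)
  w_4 = 0.108103·3.1959 + 0.002476·15.9867 = 0.3851  (Lockheed)
Σw_i=1.0000  μᵀw=0.1470
σ²=wᵀΣw=λ₁·μ_p+λ₂ = 0.108103·0.147 + 0.002476 = 0.018368 ≈ 0.0184


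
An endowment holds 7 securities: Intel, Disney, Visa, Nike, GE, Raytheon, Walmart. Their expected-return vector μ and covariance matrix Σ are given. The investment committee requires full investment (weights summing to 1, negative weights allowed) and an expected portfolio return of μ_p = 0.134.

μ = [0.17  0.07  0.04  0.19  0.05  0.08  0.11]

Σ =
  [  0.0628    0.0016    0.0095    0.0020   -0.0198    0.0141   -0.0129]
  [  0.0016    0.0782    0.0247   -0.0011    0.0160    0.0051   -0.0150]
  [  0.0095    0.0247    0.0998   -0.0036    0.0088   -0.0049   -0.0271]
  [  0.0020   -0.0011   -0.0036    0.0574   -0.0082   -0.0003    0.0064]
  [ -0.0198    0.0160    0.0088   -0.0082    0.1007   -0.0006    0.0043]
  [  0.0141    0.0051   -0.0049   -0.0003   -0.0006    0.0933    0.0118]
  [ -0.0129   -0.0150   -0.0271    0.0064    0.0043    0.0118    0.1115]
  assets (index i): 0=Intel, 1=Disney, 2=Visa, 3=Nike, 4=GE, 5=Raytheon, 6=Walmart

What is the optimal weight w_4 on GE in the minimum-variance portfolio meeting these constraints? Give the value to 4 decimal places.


0.1247

x=Σ⁻¹μ = [3.1231  0.7769  0.2793  3.2617  1.1756  0.2157  1.2649]
y=Σ⁻¹𝟙 = [18.7131  9.1907  9.2151  17.9309  12.3123  6.4371  12.4245]
a=μᵀx=1.431396  b=𝟙ᵀx=10.097331  c=𝟙ᵀy=86.223679  D=ac−b²=21.464159
λ₁=(c·0.134−b)/D = (86.223679·0.134−10.097331)/21.464159 = 0.067864
λ₂=(a−b·0.134)/D = (1.431396−10.097331·0.134)/21.464159 = 0.003650
w* = 0.067864·x + 0.003650·y:
  w_0 = 0.067864·3.1231 + 0.003650·18.7131 = 0.2803  (Intel)
  w_1 = 0.067864·0.7769 + 0.003650·9.1907 = 0.0863  (Disney)
  w_2 = 0.067864·0.2793 + 0.003650·9.2151 = 0.0526  (Visa)
  w_3 = 0.067864·3.2617 + 0.003650·17.9309 = 0.2868  (Nike)
  w_4 = 0.067864·1.1756 + 0.003650·12.3123 = 0.1247  (GE)
  w_5 = 0.067864·0.2157 + 0.003650·6.4371 = 0.0381  (Raytheon)
  w_6 = 0.067864·1.2649 + 0.003650·12.4245 = 0.1312  (Walmart)
Σw_i=1.0000  μᵀw=0.1340
σ²=wᵀΣw=λ₁·μ_p+λ₂ = 0.067864·0.134 + 0.003650 = 0.012744 ≈ 0.0127


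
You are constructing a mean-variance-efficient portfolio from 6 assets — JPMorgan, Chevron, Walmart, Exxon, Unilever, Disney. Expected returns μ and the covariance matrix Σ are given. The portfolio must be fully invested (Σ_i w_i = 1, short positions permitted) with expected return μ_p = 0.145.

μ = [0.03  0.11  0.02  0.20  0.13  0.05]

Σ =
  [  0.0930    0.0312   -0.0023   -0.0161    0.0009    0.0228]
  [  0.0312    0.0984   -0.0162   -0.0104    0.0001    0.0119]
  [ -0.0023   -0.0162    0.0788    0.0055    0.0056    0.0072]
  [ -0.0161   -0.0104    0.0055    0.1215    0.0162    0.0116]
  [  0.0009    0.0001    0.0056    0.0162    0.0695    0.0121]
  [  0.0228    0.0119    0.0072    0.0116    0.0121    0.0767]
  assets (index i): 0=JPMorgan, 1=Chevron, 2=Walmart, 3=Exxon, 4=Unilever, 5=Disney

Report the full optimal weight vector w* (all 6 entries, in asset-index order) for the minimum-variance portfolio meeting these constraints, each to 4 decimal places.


0.0250  0.2826  0.0439  0.3568  0.3293  -0.0376

p=Σ⁻¹μ = [0.1822  1.2905  0.3180  1.5776  1.4914  -0.1062]
q=Σ⁻¹𝟙 = [7.6510  10.0881  13.2375  7.6125  10.5387  5.1418]
a=μᵀp=0.657879  b=𝟙ᵀp=4.753584  c=𝟙ᵀq=54.269558  D=ac−b²=13.106236
λ₁=(c·0.145−b)/D = (54.269558·0.145−4.753584)/13.106236 = 0.237711
λ₂=(a−b·0.145)/D = (0.657879−4.753584·0.145)/13.106236 = -0.002395
w* = 0.237711·p + -0.002395·q:
  w_0 = 0.237711·0.1822 + -0.002395·7.6510 = 0.0250  (JPMorgan)
  w_1 = 0.237711·1.2905 + -0.002395·10.0881 = 0.2826  (Chevron)
  w_2 = 0.237711·0.3180 + -0.002395·13.2375 = 0.0439  (Walmart)
  w_3 = 0.237711·1.5776 + -0.002395·7.6125 = 0.3568  (Exxon)
  w_4 = 0.237711·1.4914 + -0.002395·10.5387 = 0.3293  (Unilever)
  w_5 = 0.237711·-0.1062 + -0.002395·5.1418 = -0.0376  (Disney)
Σw_i=1.0000  μᵀw=0.1450
σ²=wᵀΣw=λ₁·μ_p+λ₂ = 0.237711·0.145 + -0.002395 = 0.032073 ≈ 0.0321
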